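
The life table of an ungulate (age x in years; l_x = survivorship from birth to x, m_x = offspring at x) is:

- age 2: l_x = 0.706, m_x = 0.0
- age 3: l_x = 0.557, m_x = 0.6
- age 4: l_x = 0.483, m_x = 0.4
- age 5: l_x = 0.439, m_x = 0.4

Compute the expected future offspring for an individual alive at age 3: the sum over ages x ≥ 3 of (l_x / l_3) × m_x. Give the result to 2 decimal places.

l_3 = 0.557. Conditional survival from age 3 to x is l_x / l_3.
  x=3: (0.557/0.557) × 0.6 = 0.6000
  x=4: (0.483/0.557) × 0.4 = 0.3469
  x=5: (0.439/0.557) × 0.4 = 0.3153
Sum = 0.6000 + 0.3469 + 0.3153 = 1.2621

1.26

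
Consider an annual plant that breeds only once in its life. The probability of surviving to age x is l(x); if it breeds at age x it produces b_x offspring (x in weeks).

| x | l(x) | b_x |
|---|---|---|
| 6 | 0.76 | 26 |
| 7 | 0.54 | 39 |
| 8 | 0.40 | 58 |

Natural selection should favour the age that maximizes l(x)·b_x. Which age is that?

8

Expected offspring if breeding at age x = l(x) × b_x:
  age 6: 0.76 × 26 = 19.760
  age 7: 0.54 × 39 = 21.060
  age 8: 0.40 × 58 = 23.200
Maximum at age 8 (23.200).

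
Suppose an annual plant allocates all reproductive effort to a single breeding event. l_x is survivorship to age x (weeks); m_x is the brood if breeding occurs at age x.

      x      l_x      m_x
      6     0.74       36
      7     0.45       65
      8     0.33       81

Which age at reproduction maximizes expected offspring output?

7

Expected offspring if breeding at age x = l_x × m_x:
  age 6: 0.74 × 36 = 26.640
  age 7: 0.45 × 65 = 29.250
  age 8: 0.33 × 81 = 26.730
Maximum at age 7 (29.250).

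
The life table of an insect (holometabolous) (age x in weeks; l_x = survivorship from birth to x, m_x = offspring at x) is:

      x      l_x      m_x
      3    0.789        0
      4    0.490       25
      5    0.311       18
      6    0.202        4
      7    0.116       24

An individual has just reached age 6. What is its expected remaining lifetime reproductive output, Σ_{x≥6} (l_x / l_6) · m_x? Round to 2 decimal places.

17.78

l_6 = 0.202. Conditional survival from age 6 to x is l_x / l_6.
  x=6: (0.202/0.202) × 4 = 4.0000
  x=7: (0.116/0.202) × 24 = 13.7822
Sum = 4.0000 + 13.7822 = 17.7822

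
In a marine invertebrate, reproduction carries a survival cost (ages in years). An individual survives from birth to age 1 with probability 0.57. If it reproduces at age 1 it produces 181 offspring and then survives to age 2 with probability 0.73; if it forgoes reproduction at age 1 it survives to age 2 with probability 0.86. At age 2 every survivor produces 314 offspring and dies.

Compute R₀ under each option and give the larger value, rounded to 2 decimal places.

breed at age 1: R₀ = 0.57 × (181 + 0.73 × 314) = 0.57 × 410.2200 = 233.8254
delay to age 2: R₀ = 0.57 × (0.86 × 314) = 0.57 × 270.0400 = 153.9228
Higher: breed at age 1 (233.8254).

233.83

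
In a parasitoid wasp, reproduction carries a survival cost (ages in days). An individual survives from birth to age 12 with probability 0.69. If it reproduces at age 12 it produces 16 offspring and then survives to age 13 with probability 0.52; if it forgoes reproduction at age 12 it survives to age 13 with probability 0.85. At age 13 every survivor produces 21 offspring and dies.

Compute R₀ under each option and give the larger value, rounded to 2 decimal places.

breed at age 12: R₀ = 0.69 × (16 + 0.52 × 21) = 0.69 × 26.9200 = 18.5748
delay to age 13: R₀ = 0.69 × (0.85 × 21) = 0.69 × 17.8500 = 12.3165
Higher: breed at age 12 (18.5748).

18.57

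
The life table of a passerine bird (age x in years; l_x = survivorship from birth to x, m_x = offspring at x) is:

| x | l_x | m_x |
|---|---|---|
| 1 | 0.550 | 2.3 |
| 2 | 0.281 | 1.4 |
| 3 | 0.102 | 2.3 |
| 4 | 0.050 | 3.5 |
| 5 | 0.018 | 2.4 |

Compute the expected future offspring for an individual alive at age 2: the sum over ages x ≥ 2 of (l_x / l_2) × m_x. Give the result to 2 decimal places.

l_2 = 0.281. Conditional survival from age 2 to x is l_x / l_2.
  x=2: (0.281/0.281) × 1.4 = 1.4000
  x=3: (0.102/0.281) × 2.3 = 0.8349
  x=4: (0.050/0.281) × 3.5 = 0.6228
  x=5: (0.018/0.281) × 2.4 = 0.1537
Sum = 1.4000 + 0.8349 + 0.6228 + 0.1537 = 3.0114

3.01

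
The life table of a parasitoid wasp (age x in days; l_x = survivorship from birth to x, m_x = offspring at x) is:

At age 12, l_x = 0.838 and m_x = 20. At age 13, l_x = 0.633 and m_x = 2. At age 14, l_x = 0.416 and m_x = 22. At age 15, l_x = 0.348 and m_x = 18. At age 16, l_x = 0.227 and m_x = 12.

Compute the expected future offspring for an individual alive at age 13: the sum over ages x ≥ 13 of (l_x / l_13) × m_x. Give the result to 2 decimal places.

30.66

l_13 = 0.633. Conditional survival from age 13 to x is l_x / l_13.
  x=13: (0.633/0.633) × 2 = 2.0000
  x=14: (0.416/0.633) × 22 = 14.4581
  x=15: (0.348/0.633) × 18 = 9.8957
  x=16: (0.227/0.633) × 12 = 4.3033
Sum = 2.0000 + 14.4581 + 9.8957 + 4.3033 = 30.6572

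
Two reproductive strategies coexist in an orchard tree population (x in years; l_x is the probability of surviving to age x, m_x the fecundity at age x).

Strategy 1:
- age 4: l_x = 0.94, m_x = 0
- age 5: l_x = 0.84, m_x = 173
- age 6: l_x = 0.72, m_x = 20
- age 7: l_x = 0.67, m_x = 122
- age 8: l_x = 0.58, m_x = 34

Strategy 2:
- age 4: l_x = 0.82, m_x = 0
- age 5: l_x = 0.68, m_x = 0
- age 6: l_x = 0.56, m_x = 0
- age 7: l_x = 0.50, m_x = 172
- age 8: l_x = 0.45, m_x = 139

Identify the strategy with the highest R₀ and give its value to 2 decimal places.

261.18

Strategy 1: R₀ = 0.94×0 + 0.84×173 + 0.72×20 + 0.67×122 + 0.58×34 = 261.1800
Strategy 2: R₀ = 0.82×0 + 0.68×0 + 0.56×0 + 0.50×172 + 0.45×139 = 148.5500
Highest R₀: strategy 1 with 261.1800.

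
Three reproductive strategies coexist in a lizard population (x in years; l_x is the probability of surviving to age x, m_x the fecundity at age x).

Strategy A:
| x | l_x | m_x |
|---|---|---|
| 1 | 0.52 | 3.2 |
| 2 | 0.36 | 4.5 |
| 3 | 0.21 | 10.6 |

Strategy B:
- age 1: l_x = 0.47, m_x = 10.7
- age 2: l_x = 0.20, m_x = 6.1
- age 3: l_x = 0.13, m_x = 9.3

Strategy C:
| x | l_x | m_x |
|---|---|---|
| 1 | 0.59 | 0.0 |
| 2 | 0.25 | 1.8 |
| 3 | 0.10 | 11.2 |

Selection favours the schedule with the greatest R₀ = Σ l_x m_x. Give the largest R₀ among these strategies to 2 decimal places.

Strategy A: R₀ = 0.52×3.2 + 0.36×4.5 + 0.21×10.6 = 5.5100
Strategy B: R₀ = 0.47×10.7 + 0.20×6.1 + 0.13×9.3 = 7.4580
Strategy C: R₀ = 0.59×0.0 + 0.25×1.8 + 0.10×11.2 = 1.5700
Highest R₀: strategy B with 7.4580.

7.46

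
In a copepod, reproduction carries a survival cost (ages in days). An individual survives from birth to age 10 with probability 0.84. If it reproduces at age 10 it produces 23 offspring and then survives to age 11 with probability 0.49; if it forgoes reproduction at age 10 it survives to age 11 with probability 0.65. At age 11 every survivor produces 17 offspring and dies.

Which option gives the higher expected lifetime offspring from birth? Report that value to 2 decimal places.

26.32

breed at age 10: R₀ = 0.84 × (23 + 0.49 × 17) = 0.84 × 31.3300 = 26.3172
delay to age 11: R₀ = 0.84 × (0.65 × 17) = 0.84 × 11.0500 = 9.2820
Higher: breed at age 10 (26.3172).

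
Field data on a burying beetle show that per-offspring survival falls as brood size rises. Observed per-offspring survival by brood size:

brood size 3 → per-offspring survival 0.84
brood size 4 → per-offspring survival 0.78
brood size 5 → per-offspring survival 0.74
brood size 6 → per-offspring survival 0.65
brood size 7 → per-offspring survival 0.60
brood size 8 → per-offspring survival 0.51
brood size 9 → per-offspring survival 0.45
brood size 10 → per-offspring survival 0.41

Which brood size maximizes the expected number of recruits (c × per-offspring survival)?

7

Expected recruits = c × s(c):
  c=3: 3 × 0.84 = 2.520
  c=4: 4 × 0.78 = 3.120
  c=5: 5 × 0.74 = 3.700
  c=6: 6 × 0.65 = 3.900
  c=7: 7 × 0.60 = 4.200
  c=8: 8 × 0.51 = 4.080
  c=9: 9 × 0.45 = 4.050
  c=10: 10 × 0.41 = 4.100
Maximum at c = 7 (4.200 recruits).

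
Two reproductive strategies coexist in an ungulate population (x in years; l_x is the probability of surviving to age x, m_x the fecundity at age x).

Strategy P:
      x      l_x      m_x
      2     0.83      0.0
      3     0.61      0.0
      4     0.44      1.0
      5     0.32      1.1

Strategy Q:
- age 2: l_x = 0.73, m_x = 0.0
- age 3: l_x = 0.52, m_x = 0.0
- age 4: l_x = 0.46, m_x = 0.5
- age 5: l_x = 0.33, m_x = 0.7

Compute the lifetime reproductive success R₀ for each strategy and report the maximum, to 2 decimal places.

0.79

Strategy P: R₀ = 0.83×0.0 + 0.61×0.0 + 0.44×1.0 + 0.32×1.1 = 0.7920
Strategy Q: R₀ = 0.73×0.0 + 0.52×0.0 + 0.46×0.5 + 0.33×0.7 = 0.4610
Highest R₀: strategy P with 0.7920.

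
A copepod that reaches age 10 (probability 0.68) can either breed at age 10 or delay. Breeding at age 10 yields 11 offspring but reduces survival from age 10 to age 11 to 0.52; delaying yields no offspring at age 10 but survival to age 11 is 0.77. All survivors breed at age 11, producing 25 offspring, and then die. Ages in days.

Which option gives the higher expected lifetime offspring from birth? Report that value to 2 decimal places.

16.32

breed at age 10: R₀ = 0.68 × (11 + 0.52 × 25) = 0.68 × 24.0000 = 16.3200
delay to age 11: R₀ = 0.68 × (0.77 × 25) = 0.68 × 19.2500 = 13.0900
Higher: breed at age 10 (16.3200).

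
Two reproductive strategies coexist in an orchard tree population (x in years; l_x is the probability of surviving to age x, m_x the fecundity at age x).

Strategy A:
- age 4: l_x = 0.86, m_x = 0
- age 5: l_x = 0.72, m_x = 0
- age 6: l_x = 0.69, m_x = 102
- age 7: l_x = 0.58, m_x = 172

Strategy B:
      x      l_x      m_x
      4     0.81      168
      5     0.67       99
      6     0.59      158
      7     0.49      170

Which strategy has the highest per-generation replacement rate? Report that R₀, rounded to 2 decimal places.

378.93

Strategy A: R₀ = 0.86×0 + 0.72×0 + 0.69×102 + 0.58×172 = 170.1400
Strategy B: R₀ = 0.81×168 + 0.67×99 + 0.59×158 + 0.49×170 = 378.9300
Highest R₀: strategy B with 378.9300.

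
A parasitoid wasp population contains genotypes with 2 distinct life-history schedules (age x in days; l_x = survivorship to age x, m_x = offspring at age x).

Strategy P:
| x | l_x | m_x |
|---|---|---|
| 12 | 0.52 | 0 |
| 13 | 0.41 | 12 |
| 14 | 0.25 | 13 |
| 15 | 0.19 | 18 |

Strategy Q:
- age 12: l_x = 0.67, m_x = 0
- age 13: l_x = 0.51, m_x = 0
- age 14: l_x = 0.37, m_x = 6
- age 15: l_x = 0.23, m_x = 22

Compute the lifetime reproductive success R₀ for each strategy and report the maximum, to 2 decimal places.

Strategy P: R₀ = 0.52×0 + 0.41×12 + 0.25×13 + 0.19×18 = 11.5900
Strategy Q: R₀ = 0.67×0 + 0.51×0 + 0.37×6 + 0.23×22 = 7.2800
Highest R₀: strategy P with 11.5900.

11.59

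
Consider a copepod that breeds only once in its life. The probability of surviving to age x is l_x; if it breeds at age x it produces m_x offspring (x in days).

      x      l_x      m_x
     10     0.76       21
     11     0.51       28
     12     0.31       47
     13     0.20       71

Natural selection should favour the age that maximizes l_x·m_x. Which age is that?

Expected offspring if breeding at age x = l_x × m_x:
  age 10: 0.76 × 21 = 15.960
  age 11: 0.51 × 28 = 14.280
  age 12: 0.31 × 47 = 14.570
  age 13: 0.20 × 71 = 14.200
Maximum at age 10 (15.960).

10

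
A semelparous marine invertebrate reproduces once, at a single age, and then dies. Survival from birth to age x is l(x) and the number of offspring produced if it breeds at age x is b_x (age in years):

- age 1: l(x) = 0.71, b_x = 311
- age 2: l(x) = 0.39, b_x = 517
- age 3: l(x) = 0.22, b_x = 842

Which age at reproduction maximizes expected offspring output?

1

Expected offspring if breeding at age x = l(x) × b_x:
  age 1: 0.71 × 311 = 220.810
  age 2: 0.39 × 517 = 201.630
  age 3: 0.22 × 842 = 185.240
Maximum at age 1 (220.810).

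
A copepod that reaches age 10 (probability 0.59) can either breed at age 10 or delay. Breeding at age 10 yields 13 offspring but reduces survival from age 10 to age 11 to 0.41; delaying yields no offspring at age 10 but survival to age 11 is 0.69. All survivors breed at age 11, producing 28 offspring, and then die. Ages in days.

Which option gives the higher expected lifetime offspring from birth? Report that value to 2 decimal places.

14.44

breed at age 10: R₀ = 0.59 × (13 + 0.41 × 28) = 0.59 × 24.4800 = 14.4432
delay to age 11: R₀ = 0.59 × (0.69 × 28) = 0.59 × 19.3200 = 11.3988
Higher: breed at age 10 (14.4432).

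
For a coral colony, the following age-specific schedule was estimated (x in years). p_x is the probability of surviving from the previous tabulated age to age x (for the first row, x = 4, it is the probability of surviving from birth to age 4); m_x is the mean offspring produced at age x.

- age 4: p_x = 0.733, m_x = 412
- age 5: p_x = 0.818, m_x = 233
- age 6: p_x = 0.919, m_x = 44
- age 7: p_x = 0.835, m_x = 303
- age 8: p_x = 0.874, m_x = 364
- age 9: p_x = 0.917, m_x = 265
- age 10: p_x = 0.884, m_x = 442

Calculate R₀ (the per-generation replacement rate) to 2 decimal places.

Survivorship from birth: l_x = p_4·p_5·…·p_x.
  l_4 = 0.73300
  l_5 = 0.59959
  l_6 = 0.55103
  l_7 = 0.46011
  l_8 = 0.40213
  l_9 = 0.36876
  l_10 = 0.32598
R₀ = Σ l_x m_x:
  age 4: 0.73300 × 412 = 301.9960
  age 5: 0.59959 × 233 = 139.7045
  age 6: 0.55103 × 44 = 24.2453
  age 7: 0.46011 × 303 = 139.4133
  age 8: 0.40213 × 364 = 146.3753
  age 9: 0.36876 × 265 = 97.7214
  age 10: 0.32598 × 442 = 144.0832
R₀ = 301.9960 + 139.7045 + 24.2453 + 139.4133 + 146.3753 + 97.7214 + 144.0832 = 993.5390

993.54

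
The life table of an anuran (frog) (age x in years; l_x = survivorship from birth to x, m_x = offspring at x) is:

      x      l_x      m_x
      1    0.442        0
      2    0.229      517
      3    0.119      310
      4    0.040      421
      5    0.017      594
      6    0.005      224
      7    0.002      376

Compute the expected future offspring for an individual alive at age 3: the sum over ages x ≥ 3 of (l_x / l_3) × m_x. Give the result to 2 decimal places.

l_3 = 0.119. Conditional survival from age 3 to x is l_x / l_3.
  x=3: (0.119/0.119) × 310 = 310.0000
  x=4: (0.040/0.119) × 421 = 141.5126
  x=5: (0.017/0.119) × 594 = 84.8571
  x=6: (0.005/0.119) × 224 = 9.4118
  x=7: (0.002/0.119) × 376 = 6.3193
Sum = 310.0000 + 141.5126 + 84.8571 + 9.4118 + 6.3193 = 552.1008

552.10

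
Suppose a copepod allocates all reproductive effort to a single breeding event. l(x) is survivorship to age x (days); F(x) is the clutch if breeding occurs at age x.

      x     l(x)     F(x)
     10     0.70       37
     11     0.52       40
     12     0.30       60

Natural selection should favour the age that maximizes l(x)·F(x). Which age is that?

Expected offspring if breeding at age x = l(x) × F(x):
  age 10: 0.70 × 37 = 25.900
  age 11: 0.52 × 40 = 20.800
  age 12: 0.30 × 60 = 18.000
Maximum at age 10 (25.900).

10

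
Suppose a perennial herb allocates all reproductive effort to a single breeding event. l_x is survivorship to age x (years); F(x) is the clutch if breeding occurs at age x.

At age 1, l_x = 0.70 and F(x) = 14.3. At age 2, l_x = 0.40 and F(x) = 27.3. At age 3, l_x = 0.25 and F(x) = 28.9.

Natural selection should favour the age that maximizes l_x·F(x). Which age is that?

2

Expected offspring if breeding at age x = l_x × F(x):
  age 1: 0.70 × 14.3 = 10.010
  age 2: 0.40 × 27.3 = 10.920
  age 3: 0.25 × 28.9 = 7.225
Maximum at age 2 (10.920).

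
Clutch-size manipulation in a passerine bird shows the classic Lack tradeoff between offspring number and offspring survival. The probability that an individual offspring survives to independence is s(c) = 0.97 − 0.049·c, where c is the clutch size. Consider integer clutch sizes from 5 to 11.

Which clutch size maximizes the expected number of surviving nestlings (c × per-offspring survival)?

10

Expected surviving nestlings = c × s(c):
  c=5: 5 × 0.725 = 3.625
  c=6: 6 × 0.676 = 4.056
  c=7: 7 × 0.627 = 4.389
  c=8: 8 × 0.578 = 4.624
  c=9: 9 × 0.529 = 4.761
  c=10: 10 × 0.480 = 4.800
  c=11: 11 × 0.431 = 4.741
Maximum at c = 10 (4.800 surviving nestlings).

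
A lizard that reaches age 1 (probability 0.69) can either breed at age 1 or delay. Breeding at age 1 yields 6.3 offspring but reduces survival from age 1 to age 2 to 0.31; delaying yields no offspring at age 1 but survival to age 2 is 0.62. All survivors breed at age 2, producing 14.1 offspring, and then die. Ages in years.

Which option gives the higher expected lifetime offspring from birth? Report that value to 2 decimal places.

7.36

breed at age 1: R₀ = 0.69 × (6.3 + 0.31 × 14.1) = 0.69 × 10.6710 = 7.3630
delay to age 2: R₀ = 0.69 × (0.62 × 14.1) = 0.69 × 8.7420 = 6.0320
Higher: breed at age 1 (7.3630).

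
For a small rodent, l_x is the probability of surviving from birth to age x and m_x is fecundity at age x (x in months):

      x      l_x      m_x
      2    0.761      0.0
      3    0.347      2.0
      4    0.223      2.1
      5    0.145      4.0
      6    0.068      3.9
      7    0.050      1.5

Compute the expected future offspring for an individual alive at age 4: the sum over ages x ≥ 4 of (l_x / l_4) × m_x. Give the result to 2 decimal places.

6.23

l_4 = 0.223. Conditional survival from age 4 to x is l_x / l_4.
  x=4: (0.223/0.223) × 2.1 = 2.1000
  x=5: (0.145/0.223) × 4.0 = 2.6009
  x=6: (0.068/0.223) × 3.9 = 1.1892
  x=7: (0.050/0.223) × 1.5 = 0.3363
Sum = 2.1000 + 2.6009 + 1.1892 + 0.3363 = 6.2265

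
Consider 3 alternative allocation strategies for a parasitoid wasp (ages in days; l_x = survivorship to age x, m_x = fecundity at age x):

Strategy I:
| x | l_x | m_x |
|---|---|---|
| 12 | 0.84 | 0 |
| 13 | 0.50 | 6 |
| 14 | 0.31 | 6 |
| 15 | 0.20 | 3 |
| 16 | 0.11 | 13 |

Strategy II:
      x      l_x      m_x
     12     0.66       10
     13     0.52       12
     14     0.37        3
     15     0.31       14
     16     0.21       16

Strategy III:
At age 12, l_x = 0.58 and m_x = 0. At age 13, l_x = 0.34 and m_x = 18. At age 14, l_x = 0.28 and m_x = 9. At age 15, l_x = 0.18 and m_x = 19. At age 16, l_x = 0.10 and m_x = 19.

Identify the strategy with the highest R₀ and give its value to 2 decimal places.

21.65

Strategy I: R₀ = 0.84×0 + 0.50×6 + 0.31×6 + 0.20×3 + 0.11×13 = 6.8900
Strategy II: R₀ = 0.66×10 + 0.52×12 + 0.37×3 + 0.31×14 + 0.21×16 = 21.6500
Strategy III: R₀ = 0.58×0 + 0.34×18 + 0.28×9 + 0.18×19 + 0.10×19 = 13.9600
Highest R₀: strategy II with 21.6500.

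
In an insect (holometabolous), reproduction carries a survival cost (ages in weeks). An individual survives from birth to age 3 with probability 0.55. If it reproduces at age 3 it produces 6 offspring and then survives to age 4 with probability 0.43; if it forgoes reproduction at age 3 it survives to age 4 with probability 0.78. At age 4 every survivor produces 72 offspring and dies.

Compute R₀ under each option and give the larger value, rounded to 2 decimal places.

breed at age 3: R₀ = 0.55 × (6 + 0.43 × 72) = 0.55 × 36.9600 = 20.3280
delay to age 4: R₀ = 0.55 × (0.78 × 72) = 0.55 × 56.1600 = 30.8880
Higher: delay to age 4 (30.8880).

30.89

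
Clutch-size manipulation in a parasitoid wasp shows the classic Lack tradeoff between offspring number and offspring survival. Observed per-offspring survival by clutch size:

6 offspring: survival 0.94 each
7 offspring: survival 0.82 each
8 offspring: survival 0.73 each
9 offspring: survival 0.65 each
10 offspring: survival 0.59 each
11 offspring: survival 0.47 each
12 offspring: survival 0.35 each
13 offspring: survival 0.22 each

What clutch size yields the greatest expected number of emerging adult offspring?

Expected emerging adult offspring = c × s(c):
  c=6: 6 × 0.94 = 5.640
  c=7: 7 × 0.82 = 5.740
  c=8: 8 × 0.73 = 5.840
  c=9: 9 × 0.65 = 5.850
  c=10: 10 × 0.59 = 5.900
  c=11: 11 × 0.47 = 5.170
  c=12: 12 × 0.35 = 4.200
  c=13: 13 × 0.22 = 2.860
Maximum at c = 10 (5.900 emerging adult offspring).

10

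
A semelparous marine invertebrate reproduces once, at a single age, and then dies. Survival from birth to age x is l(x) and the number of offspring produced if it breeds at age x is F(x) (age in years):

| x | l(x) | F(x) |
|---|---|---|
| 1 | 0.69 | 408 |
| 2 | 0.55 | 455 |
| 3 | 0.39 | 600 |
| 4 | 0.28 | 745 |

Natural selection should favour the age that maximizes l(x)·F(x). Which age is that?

Expected offspring if breeding at age x = l(x) × F(x):
  age 1: 0.69 × 408 = 281.520
  age 2: 0.55 × 455 = 250.250
  age 3: 0.39 × 600 = 234.000
  age 4: 0.28 × 745 = 208.600
Maximum at age 1 (281.520).

1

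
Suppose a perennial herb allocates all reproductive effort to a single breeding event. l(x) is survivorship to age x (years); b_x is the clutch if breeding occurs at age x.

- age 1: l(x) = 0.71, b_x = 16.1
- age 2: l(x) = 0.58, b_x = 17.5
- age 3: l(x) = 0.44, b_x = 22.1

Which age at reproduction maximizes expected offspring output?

1

Expected offspring if breeding at age x = l(x) × b_x:
  age 1: 0.71 × 16.1 = 11.431
  age 2: 0.58 × 17.5 = 10.150
  age 3: 0.44 × 22.1 = 9.724
Maximum at age 1 (11.431).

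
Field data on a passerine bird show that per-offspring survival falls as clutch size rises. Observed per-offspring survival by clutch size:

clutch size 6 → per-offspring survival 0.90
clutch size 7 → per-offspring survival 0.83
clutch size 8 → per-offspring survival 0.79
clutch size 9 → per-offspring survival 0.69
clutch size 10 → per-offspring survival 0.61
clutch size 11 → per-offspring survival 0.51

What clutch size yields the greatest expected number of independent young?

8

Expected independent young = c × s(c):
  c=6: 6 × 0.90 = 5.400
  c=7: 7 × 0.83 = 5.810
  c=8: 8 × 0.79 = 6.320
  c=9: 9 × 0.69 = 6.210
  c=10: 10 × 0.61 = 6.100
  c=11: 11 × 0.51 = 5.610
Maximum at c = 8 (6.320 independent young).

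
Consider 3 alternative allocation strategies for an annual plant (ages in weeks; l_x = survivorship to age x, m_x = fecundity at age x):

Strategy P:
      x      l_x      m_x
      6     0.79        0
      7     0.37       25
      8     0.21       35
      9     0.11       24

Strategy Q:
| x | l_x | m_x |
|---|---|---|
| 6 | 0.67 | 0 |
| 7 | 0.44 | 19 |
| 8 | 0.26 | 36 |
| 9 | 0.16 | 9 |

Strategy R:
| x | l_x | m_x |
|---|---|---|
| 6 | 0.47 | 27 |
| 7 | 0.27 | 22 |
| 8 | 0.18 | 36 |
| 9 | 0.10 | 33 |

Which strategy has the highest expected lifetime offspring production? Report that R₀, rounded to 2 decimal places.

Strategy P: R₀ = 0.79×0 + 0.37×25 + 0.21×35 + 0.11×24 = 19.2400
Strategy Q: R₀ = 0.67×0 + 0.44×19 + 0.26×36 + 0.16×9 = 19.1600
Strategy R: R₀ = 0.47×27 + 0.27×22 + 0.18×36 + 0.10×33 = 28.4100
Highest R₀: strategy R with 28.4100.

28.41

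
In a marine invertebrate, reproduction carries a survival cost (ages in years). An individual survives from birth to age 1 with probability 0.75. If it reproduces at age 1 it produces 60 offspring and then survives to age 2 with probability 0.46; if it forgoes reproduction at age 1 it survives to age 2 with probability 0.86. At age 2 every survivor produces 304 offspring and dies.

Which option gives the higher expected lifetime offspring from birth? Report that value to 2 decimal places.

breed at age 1: R₀ = 0.75 × (60 + 0.46 × 304) = 0.75 × 199.8400 = 149.8800
delay to age 2: R₀ = 0.75 × (0.86 × 304) = 0.75 × 261.4400 = 196.0800
Higher: delay to age 2 (196.0800).

196.08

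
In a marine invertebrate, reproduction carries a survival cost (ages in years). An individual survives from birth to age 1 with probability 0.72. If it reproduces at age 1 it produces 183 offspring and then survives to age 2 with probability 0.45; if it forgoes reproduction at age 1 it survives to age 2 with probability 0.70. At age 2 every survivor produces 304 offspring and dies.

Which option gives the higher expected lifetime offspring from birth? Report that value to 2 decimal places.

breed at age 1: R₀ = 0.72 × (183 + 0.45 × 304) = 0.72 × 319.8000 = 230.2560
delay to age 2: R₀ = 0.72 × (0.70 × 304) = 0.72 × 212.8000 = 153.2160
Higher: breed at age 1 (230.2560).

230.26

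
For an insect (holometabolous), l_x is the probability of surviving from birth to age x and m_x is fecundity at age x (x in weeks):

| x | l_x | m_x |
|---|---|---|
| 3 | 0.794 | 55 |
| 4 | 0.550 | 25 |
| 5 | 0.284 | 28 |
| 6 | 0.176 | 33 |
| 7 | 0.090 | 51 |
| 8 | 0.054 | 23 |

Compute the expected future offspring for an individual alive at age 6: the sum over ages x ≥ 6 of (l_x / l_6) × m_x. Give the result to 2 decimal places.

l_6 = 0.176. Conditional survival from age 6 to x is l_x / l_6.
  x=6: (0.176/0.176) × 33 = 33.0000
  x=7: (0.090/0.176) × 51 = 26.0795
  x=8: (0.054/0.176) × 23 = 7.0568
Sum = 33.0000 + 26.0795 + 7.0568 = 66.1364

66.14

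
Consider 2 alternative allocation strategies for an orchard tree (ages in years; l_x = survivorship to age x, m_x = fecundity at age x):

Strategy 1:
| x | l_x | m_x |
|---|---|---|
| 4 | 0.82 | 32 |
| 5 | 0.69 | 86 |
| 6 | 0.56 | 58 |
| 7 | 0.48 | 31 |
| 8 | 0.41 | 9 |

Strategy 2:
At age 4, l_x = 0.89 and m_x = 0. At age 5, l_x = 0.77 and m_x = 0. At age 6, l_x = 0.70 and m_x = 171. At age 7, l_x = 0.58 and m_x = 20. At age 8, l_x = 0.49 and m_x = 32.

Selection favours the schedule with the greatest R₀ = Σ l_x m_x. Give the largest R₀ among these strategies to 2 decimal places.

146.98

Strategy 1: R₀ = 0.82×32 + 0.69×86 + 0.56×58 + 0.48×31 + 0.41×9 = 136.6300
Strategy 2: R₀ = 0.89×0 + 0.77×0 + 0.70×171 + 0.58×20 + 0.49×32 = 146.9800
Highest R₀: strategy 2 with 146.9800.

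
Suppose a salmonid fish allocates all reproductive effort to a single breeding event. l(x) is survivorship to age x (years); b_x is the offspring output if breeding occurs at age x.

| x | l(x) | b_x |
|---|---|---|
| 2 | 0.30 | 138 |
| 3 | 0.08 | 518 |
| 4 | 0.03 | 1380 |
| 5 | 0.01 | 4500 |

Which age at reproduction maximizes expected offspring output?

5

Expected offspring if breeding at age x = l(x) × b_x:
  age 2: 0.30 × 138 = 41.400
  age 3: 0.08 × 518 = 41.440
  age 4: 0.03 × 1380 = 41.400
  age 5: 0.01 × 4500 = 45.000
Maximum at age 5 (45.000).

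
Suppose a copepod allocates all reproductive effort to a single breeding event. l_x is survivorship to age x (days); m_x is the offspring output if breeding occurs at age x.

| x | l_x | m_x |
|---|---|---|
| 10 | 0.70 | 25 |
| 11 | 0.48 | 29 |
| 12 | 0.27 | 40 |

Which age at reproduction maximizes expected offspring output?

10

Expected offspring if breeding at age x = l_x × m_x:
  age 10: 0.70 × 25 = 17.500
  age 11: 0.48 × 29 = 13.920
  age 12: 0.27 × 40 = 10.800
Maximum at age 10 (17.500).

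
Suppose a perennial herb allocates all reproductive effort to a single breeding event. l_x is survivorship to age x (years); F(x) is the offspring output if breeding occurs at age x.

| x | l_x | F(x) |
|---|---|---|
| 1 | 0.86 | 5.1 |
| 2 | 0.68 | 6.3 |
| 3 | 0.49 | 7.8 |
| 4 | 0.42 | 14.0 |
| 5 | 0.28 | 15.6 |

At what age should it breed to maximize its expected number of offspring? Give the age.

Expected offspring if breeding at age x = l_x × F(x):
  age 1: 0.86 × 5.1 = 4.386
  age 2: 0.68 × 6.3 = 4.284
  age 3: 0.49 × 7.8 = 3.822
  age 4: 0.42 × 14.0 = 5.880
  age 5: 0.28 × 15.6 = 4.368
Maximum at age 4 (5.880).

4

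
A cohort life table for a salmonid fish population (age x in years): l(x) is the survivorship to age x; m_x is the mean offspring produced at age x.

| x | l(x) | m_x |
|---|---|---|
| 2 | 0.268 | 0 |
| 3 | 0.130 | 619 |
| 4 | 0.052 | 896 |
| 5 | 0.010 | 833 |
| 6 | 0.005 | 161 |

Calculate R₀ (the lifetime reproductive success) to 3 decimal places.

136.197

R₀ = Σ l(x) m_x:
  age 2: 0.268 × 0 = 0.0000
  age 3: 0.130 × 619 = 80.4700
  age 4: 0.052 × 896 = 46.5920
  age 5: 0.010 × 833 = 8.3300
  age 6: 0.005 × 161 = 0.8050
R₀ = 0.0000 + 80.4700 + 46.5920 + 8.3300 + 0.8050 = 136.1970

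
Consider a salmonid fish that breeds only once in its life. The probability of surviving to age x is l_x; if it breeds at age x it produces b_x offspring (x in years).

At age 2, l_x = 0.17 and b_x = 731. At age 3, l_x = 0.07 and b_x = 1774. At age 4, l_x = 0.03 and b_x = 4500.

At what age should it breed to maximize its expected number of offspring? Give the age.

Expected offspring if breeding at age x = l_x × b_x:
  age 2: 0.17 × 731 = 124.270
  age 3: 0.07 × 1774 = 124.180
  age 4: 0.03 × 4500 = 135.000
Maximum at age 4 (135.000).

4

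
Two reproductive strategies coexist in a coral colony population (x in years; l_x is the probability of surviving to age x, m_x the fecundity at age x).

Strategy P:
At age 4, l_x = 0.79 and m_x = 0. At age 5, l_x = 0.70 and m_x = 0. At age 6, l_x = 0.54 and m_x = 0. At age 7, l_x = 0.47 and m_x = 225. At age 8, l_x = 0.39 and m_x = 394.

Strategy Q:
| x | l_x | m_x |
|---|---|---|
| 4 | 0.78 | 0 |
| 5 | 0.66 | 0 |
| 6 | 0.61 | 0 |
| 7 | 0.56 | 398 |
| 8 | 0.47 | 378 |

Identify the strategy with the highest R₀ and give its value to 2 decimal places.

Strategy P: R₀ = 0.79×0 + 0.70×0 + 0.54×0 + 0.47×225 + 0.39×394 = 259.4100
Strategy Q: R₀ = 0.78×0 + 0.66×0 + 0.61×0 + 0.56×398 + 0.47×378 = 400.5400
Highest R₀: strategy Q with 400.5400.

400.54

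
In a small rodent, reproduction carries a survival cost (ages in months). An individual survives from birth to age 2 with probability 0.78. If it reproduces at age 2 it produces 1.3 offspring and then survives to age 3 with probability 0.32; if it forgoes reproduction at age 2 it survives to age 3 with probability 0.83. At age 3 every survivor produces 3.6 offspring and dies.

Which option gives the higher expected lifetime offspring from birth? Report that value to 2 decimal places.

breed at age 2: R₀ = 0.78 × (1.3 + 0.32 × 3.6) = 0.78 × 2.4520 = 1.9126
delay to age 3: R₀ = 0.78 × (0.83 × 3.6) = 0.78 × 2.9880 = 2.3306
Higher: delay to age 3 (2.3306).

2.33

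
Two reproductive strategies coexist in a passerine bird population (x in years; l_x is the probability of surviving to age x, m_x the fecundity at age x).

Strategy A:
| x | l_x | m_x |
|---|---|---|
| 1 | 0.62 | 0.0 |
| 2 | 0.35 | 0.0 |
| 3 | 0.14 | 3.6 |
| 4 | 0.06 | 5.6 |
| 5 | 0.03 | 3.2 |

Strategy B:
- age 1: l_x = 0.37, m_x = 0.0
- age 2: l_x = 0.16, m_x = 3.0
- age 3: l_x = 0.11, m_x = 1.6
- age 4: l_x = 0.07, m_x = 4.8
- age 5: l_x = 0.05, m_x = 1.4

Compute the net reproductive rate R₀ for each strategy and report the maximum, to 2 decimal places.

Strategy A: R₀ = 0.62×0.0 + 0.35×0.0 + 0.14×3.6 + 0.06×5.6 + 0.03×3.2 = 0.9360
Strategy B: R₀ = 0.37×0.0 + 0.16×3.0 + 0.11×1.6 + 0.07×4.8 + 0.05×1.4 = 1.0620
Highest R₀: strategy B with 1.0620.

1.06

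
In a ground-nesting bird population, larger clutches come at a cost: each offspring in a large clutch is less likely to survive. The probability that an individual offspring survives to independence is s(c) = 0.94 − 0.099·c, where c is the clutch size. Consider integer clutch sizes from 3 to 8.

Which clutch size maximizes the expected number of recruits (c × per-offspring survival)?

Expected recruits = c × s(c):
  c=3: 3 × 0.643 = 1.929
  c=4: 4 × 0.544 = 2.176
  c=5: 5 × 0.445 = 2.225
  c=6: 6 × 0.346 = 2.076
  c=7: 7 × 0.247 = 1.729
  c=8: 8 × 0.148 = 1.184
Maximum at c = 5 (2.225 recruits).

5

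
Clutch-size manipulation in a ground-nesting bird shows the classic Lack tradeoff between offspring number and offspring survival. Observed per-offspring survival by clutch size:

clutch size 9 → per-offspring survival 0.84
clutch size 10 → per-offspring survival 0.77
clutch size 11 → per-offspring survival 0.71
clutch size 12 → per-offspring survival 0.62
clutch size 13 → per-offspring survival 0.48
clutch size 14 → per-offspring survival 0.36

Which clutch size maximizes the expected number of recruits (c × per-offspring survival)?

11

Expected recruits = c × s(c):
  c=9: 9 × 0.84 = 7.560
  c=10: 10 × 0.77 = 7.700
  c=11: 11 × 0.71 = 7.810
  c=12: 12 × 0.62 = 7.440
  c=13: 13 × 0.48 = 6.240
  c=14: 14 × 0.36 = 5.040
Maximum at c = 11 (7.810 recruits).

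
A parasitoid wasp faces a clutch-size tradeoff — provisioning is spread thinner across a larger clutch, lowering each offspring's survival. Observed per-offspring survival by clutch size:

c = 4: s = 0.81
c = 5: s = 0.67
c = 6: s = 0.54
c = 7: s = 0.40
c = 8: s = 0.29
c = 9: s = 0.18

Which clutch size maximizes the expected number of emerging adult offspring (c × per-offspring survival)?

Expected emerging adult offspring = c × s(c):
  c=4: 4 × 0.81 = 3.240
  c=5: 5 × 0.67 = 3.350
  c=6: 6 × 0.54 = 3.240
  c=7: 7 × 0.40 = 2.800
  c=8: 8 × 0.29 = 2.320
  c=9: 9 × 0.18 = 1.620
Maximum at c = 5 (3.350 emerging adult offspring).

5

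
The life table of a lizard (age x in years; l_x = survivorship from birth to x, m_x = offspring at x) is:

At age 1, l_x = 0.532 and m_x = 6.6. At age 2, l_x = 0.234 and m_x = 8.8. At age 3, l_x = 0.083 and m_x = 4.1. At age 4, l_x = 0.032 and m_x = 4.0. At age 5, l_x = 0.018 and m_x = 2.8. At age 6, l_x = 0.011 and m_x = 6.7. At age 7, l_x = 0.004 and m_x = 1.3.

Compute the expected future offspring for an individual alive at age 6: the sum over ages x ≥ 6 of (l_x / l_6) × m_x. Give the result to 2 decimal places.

7.17

l_6 = 0.011. Conditional survival from age 6 to x is l_x / l_6.
  x=6: (0.011/0.011) × 6.7 = 6.7000
  x=7: (0.004/0.011) × 1.3 = 0.4727
Sum = 6.7000 + 0.4727 = 7.1727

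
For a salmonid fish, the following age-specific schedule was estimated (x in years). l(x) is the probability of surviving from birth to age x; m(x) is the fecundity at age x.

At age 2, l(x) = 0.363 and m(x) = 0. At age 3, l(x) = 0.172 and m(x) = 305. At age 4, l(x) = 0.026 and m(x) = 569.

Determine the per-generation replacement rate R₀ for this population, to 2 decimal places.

R₀ = Σ l(x) m(x):
  age 2: 0.363 × 0 = 0.0000
  age 3: 0.172 × 305 = 52.4600
  age 4: 0.026 × 569 = 14.7940
R₀ = 0.0000 + 52.4600 + 14.7940 = 67.2540

67.25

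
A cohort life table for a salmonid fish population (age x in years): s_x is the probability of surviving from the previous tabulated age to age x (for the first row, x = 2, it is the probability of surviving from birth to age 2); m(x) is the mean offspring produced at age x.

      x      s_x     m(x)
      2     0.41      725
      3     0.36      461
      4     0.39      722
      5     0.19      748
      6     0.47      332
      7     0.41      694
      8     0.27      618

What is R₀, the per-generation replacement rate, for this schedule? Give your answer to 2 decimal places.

Survivorship from birth: l_x = s_2·s_3·…·s_x.
  l_2 = 0.41000
  l_3 = 0.14760
  l_4 = 0.05756
  l_5 = 0.01094
  l_6 = 0.00514
  l_7 = 0.00211
  l_8 = 0.00057
R₀ = Σ l_x m(x):
  age 2: 0.41000 × 725 = 297.2500
  age 3: 0.14760 × 461 = 68.0436
  age 4: 0.05756 × 722 = 41.5583
  age 5: 0.01094 × 748 = 8.1831
  age 6: 0.00514 × 332 = 1.7065
  age 7: 0.00211 × 694 = 1.4643
  age 8: 0.00057 × 618 = 0.3523
R₀ = 297.2500 + 68.0436 + 41.5583 + 8.1831 + 1.7065 + 1.4643 + 0.3523 = 418.5581

418.56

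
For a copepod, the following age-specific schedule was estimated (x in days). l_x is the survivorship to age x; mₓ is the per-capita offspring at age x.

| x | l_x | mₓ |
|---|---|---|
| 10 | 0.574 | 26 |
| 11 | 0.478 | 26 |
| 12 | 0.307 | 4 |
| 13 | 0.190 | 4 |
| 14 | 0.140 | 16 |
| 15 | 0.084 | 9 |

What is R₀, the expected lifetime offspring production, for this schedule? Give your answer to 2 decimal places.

32.34

R₀ = Σ l_x mₓ:
  age 10: 0.574 × 26 = 14.9240
  age 11: 0.478 × 26 = 12.4280
  age 12: 0.307 × 4 = 1.2280
  age 13: 0.190 × 4 = 0.7600
  age 14: 0.140 × 16 = 2.2400
  age 15: 0.084 × 9 = 0.7560
R₀ = 14.9240 + 12.4280 + 1.2280 + 0.7600 + 2.2400 + 0.7560 = 32.3360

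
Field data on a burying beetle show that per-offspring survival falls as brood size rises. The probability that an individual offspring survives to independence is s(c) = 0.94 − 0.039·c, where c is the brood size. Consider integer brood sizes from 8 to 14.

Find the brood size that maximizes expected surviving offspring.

12

Expected surviving offspring = c × s(c):
  c=8: 8 × 0.628 = 5.024
  c=9: 9 × 0.589 = 5.301
  c=10: 10 × 0.550 = 5.500
  c=11: 11 × 0.511 = 5.621
  c=12: 12 × 0.472 = 5.664
  c=13: 13 × 0.433 = 5.629
  c=14: 14 × 0.394 = 5.516
Maximum at c = 12 (5.664 surviving offspring).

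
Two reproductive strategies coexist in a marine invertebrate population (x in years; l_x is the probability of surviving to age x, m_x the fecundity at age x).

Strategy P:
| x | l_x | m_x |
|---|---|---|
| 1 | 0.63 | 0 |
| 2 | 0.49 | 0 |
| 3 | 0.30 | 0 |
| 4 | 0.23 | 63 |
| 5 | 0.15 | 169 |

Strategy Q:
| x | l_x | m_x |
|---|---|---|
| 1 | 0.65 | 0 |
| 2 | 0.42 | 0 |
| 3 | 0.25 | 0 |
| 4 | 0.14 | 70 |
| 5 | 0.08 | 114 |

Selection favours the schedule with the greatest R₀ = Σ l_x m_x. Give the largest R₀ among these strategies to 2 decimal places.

39.84

Strategy P: R₀ = 0.63×0 + 0.49×0 + 0.30×0 + 0.23×63 + 0.15×169 = 39.8400
Strategy Q: R₀ = 0.65×0 + 0.42×0 + 0.25×0 + 0.14×70 + 0.08×114 = 18.9200
Highest R₀: strategy P with 39.8400.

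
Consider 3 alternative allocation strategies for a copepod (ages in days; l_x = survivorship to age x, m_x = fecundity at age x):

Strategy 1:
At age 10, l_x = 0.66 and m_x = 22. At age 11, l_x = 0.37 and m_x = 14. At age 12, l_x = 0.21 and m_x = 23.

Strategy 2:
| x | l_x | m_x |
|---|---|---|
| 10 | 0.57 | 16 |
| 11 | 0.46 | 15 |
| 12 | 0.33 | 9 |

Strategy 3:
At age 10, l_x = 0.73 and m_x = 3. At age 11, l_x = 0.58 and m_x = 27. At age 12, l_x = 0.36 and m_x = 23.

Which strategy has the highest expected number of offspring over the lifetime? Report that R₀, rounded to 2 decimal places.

26.13

Strategy 1: R₀ = 0.66×22 + 0.37×14 + 0.21×23 = 24.5300
Strategy 2: R₀ = 0.57×16 + 0.46×15 + 0.33×9 = 18.9900
Strategy 3: R₀ = 0.73×3 + 0.58×27 + 0.36×23 = 26.1300
Highest R₀: strategy 3 with 26.1300.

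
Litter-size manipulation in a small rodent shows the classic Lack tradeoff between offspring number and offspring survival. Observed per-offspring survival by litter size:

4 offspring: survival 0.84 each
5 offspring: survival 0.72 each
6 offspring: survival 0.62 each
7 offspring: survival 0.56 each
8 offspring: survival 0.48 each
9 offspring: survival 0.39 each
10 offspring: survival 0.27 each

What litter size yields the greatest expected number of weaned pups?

7

Expected weaned pups = c × s(c):
  c=4: 4 × 0.84 = 3.360
  c=5: 5 × 0.72 = 3.600
  c=6: 6 × 0.62 = 3.720
  c=7: 7 × 0.56 = 3.920
  c=8: 8 × 0.48 = 3.840
  c=9: 9 × 0.39 = 3.510
  c=10: 10 × 0.27 = 2.700
Maximum at c = 7 (3.920 weaned pups).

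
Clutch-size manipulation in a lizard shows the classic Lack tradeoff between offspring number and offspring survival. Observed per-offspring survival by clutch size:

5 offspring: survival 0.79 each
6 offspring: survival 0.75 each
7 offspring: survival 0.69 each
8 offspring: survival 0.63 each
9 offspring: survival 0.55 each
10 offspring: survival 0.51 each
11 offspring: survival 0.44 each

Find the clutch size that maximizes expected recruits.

Expected recruits = c × s(c):
  c=5: 5 × 0.79 = 3.950
  c=6: 6 × 0.75 = 4.500
  c=7: 7 × 0.69 = 4.830
  c=8: 8 × 0.63 = 5.040
  c=9: 9 × 0.55 = 4.950
  c=10: 10 × 0.51 = 5.100
  c=11: 11 × 0.44 = 4.840
Maximum at c = 10 (5.100 recruits).

10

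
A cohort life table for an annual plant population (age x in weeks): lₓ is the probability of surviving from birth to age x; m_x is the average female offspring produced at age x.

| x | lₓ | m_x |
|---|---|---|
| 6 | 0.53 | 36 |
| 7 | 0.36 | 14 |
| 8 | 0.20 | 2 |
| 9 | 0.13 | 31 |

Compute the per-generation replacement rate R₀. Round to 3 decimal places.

R₀ = Σ lₓ m_x:
  age 6: 0.53 × 36 = 19.0800
  age 7: 0.36 × 14 = 5.0400
  age 8: 0.20 × 2 = 0.4000
  age 9: 0.13 × 31 = 4.0300
R₀ = 19.0800 + 5.0400 + 0.4000 + 4.0300 = 28.5500

28.550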